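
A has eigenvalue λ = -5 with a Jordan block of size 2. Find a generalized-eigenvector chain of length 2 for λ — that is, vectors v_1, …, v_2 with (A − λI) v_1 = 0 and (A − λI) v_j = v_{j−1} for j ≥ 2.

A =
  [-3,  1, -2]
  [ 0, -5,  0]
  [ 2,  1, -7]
A Jordan chain for λ = -5 of length 2:
v_1 = (2, 0, 2)ᵀ
v_2 = (1, 0, 0)ᵀ

Let N = A − (-5)·I. We want v_2 with N^2 v_2 = 0 but N^1 v_2 ≠ 0; then v_{j-1} := N · v_j for j = 2, …, 2.

Pick v_2 = (1, 0, 0)ᵀ.
Then v_1 = N · v_2 = (2, 0, 2)ᵀ.

Sanity check: (A − (-5)·I) v_1 = (0, 0, 0)ᵀ = 0. ✓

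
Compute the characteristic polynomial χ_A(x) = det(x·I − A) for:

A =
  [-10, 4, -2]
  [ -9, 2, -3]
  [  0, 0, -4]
x^3 + 12*x^2 + 48*x + 64

Expanding det(x·I − A) (e.g. by cofactor expansion or by noting that A is similar to its Jordan form J, which has the same characteristic polynomial as A) gives
  χ_A(x) = x^3 + 12*x^2 + 48*x + 64
which factors as (x + 4)^3. The eigenvalues (with algebraic multiplicities) are λ = -4 with multiplicity 3.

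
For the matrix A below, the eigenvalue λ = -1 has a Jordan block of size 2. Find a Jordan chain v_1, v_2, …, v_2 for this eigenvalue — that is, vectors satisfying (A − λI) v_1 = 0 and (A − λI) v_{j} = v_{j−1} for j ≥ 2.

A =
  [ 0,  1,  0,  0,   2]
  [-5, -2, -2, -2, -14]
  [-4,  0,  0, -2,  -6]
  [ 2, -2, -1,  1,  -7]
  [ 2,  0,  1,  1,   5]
A Jordan chain for λ = -1 of length 2:
v_1 = (1, -1, 0, -2, 0)ᵀ
v_2 = (0, 1, 0, 0, 0)ᵀ

Let N = A − (-1)·I. We want v_2 with N^2 v_2 = 0 but N^1 v_2 ≠ 0; then v_{j-1} := N · v_j for j = 2, …, 2.

Pick v_2 = (0, 1, 0, 0, 0)ᵀ.
Then v_1 = N · v_2 = (1, -1, 0, -2, 0)ᵀ.

Sanity check: (A − (-1)·I) v_1 = (0, 0, 0, 0, 0)ᵀ = 0. ✓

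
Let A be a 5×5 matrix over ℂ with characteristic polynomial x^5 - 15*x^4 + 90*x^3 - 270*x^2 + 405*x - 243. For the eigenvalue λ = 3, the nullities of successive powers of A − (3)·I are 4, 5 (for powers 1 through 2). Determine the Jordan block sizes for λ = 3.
Block sizes for λ = 3: [2, 1, 1, 1]

From the dimensions of kernels of powers, the number of Jordan blocks of size at least j is d_j − d_{j−1} where d_j = dim ker(N^j) (with d_0 = 0). Computing the differences gives [4, 1].
The number of blocks of size exactly k is (#blocks of size ≥ k) − (#blocks of size ≥ k + 1), so the partition is: 3 block(s) of size 1, 1 block(s) of size 2.
In nonincreasing order the block sizes are [2, 1, 1, 1].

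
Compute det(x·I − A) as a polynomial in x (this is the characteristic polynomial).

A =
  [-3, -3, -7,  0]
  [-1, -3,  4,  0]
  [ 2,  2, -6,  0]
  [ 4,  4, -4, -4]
x^4 + 16*x^3 + 96*x^2 + 256*x + 256

Expanding det(x·I − A) (e.g. by cofactor expansion or by noting that A is similar to its Jordan form J, which has the same characteristic polynomial as A) gives
  χ_A(x) = x^4 + 16*x^3 + 96*x^2 + 256*x + 256
which factors as (x + 4)^4. The eigenvalues (with algebraic multiplicities) are λ = -4 with multiplicity 4.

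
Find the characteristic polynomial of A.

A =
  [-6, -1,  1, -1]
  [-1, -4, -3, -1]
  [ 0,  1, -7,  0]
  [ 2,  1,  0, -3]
x^4 + 20*x^3 + 150*x^2 + 500*x + 625

Expanding det(x·I − A) (e.g. by cofactor expansion or by noting that A is similar to its Jordan form J, which has the same characteristic polynomial as A) gives
  χ_A(x) = x^4 + 20*x^3 + 150*x^2 + 500*x + 625
which factors as (x + 5)^4. The eigenvalues (with algebraic multiplicities) are λ = -5 with multiplicity 4.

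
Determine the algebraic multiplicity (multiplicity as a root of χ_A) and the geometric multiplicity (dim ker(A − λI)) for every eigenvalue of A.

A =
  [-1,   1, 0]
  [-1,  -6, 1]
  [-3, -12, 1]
λ = -2: alg = 3, geom = 1

Step 1 — factor the characteristic polynomial to read off the algebraic multiplicities:
  χ_A(x) = (x + 2)^3

Step 2 — compute geometric multiplicities via the rank-nullity identity g(λ) = n − rank(A − λI):
  rank(A − (-2)·I) = 2, so dim ker(A − (-2)·I) = n − 2 = 1

Summary:
  λ = -2: algebraic multiplicity = 3, geometric multiplicity = 1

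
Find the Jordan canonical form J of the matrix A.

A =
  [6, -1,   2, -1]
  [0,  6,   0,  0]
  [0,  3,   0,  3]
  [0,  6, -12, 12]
J_2(6) ⊕ J_1(6) ⊕ J_1(6)

The characteristic polynomial is
  det(x·I − A) = x^4 - 24*x^3 + 216*x^2 - 864*x + 1296 = (x - 6)^4

Eigenvalues and multiplicities (the geometric multiplicity of λ is n − rank(A − λI), which equals the number of Jordan blocks for λ):
  λ = 6: algebraic multiplicity = 4, geometric multiplicity = 3

Determining the block sizes for each eigenvalue:
  λ = 6: 3 blocks summing to 4 forces exactly one block of size 2 and the rest size 1 → block sizes [2, 1, 1]

Assembling the blocks gives a Jordan form
J =
  [6, 1, 0, 0]
  [0, 6, 0, 0]
  [0, 0, 6, 0]
  [0, 0, 0, 6]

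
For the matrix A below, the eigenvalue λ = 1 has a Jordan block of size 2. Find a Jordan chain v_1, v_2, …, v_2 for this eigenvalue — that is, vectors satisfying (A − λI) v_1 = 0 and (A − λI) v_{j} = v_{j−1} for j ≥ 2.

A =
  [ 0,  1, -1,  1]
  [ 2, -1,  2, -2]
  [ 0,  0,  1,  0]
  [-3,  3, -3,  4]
A Jordan chain for λ = 1 of length 2:
v_1 = (-1, 2, 0, -3)ᵀ
v_2 = (1, 0, 0, 0)ᵀ

Let N = A − (1)·I. We want v_2 with N^2 v_2 = 0 but N^1 v_2 ≠ 0; then v_{j-1} := N · v_j for j = 2, …, 2.

Pick v_2 = (1, 0, 0, 0)ᵀ.
Then v_1 = N · v_2 = (-1, 2, 0, -3)ᵀ.

Sanity check: (A − (1)·I) v_1 = (0, 0, 0, 0)ᵀ = 0. ✓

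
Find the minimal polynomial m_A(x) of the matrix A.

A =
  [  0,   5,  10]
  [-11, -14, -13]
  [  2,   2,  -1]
x^3 + 15*x^2 + 75*x + 125

The characteristic polynomial is χ_A(x) = (x + 5)^3, so the eigenvalues are known. The minimal polynomial is
  m_A(x) = Π_λ (x − λ)^{k_λ}
where k_λ is the size of the *largest* Jordan block for λ (equivalently, the smallest k with (A − λI)^k v = 0 for every generalised eigenvector v of λ).

  λ = -5: largest Jordan block has size 3, contributing (x + 5)^3

So m_A(x) = (x + 5)^3 = x^3 + 15*x^2 + 75*x + 125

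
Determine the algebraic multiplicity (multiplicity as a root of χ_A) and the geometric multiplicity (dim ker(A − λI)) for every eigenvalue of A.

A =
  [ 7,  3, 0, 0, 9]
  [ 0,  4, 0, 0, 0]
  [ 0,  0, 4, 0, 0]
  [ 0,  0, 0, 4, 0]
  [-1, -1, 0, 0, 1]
λ = 4: alg = 5, geom = 4

Step 1 — factor the characteristic polynomial to read off the algebraic multiplicities:
  χ_A(x) = (x - 4)^5

Step 2 — compute geometric multiplicities via the rank-nullity identity g(λ) = n − rank(A − λI):
  rank(A − (4)·I) = 1, so dim ker(A − (4)·I) = n − 1 = 4

Summary:
  λ = 4: algebraic multiplicity = 5, geometric multiplicity = 4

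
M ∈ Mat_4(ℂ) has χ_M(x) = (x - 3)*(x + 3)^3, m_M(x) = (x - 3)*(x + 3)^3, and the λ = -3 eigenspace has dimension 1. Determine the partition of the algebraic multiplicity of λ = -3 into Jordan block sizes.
Block sizes for λ = -3: [3]

Step 1 — from the characteristic polynomial, algebraic multiplicity of λ = -3 is 3. From dim ker(M − (-3)·I) = 1, there are exactly 1 Jordan blocks for λ = -3.
Step 2 — from the minimal polynomial, the factor (x + 3)^3 tells us the largest block for λ = -3 has size 3.
Step 3 — with total size 3, 1 blocks, and largest block 3, the block sizes (in nonincreasing order) are [3].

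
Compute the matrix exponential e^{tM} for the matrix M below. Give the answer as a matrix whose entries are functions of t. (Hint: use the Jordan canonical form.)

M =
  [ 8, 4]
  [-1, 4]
e^{tM} =
  [2*t*exp(6*t) + exp(6*t), 4*t*exp(6*t)]
  [-t*exp(6*t), -2*t*exp(6*t) + exp(6*t)]

Strategy: write M = P · J · P⁻¹ where J is a Jordan canonical form, so e^{tM} = P · e^{tJ} · P⁻¹, and e^{tJ} can be computed block-by-block.

M has Jordan form
J =
  [6, 1]
  [0, 6]
(up to reordering of blocks).

Per-block formulas:
  For a 2×2 Jordan block J_2(6): exp(t · J_2(6)) = e^(6t)·(I + t·N), where N is the 2×2 nilpotent shift.

After assembling e^{tJ} and conjugating by P, we get:

e^{tM} =
  [2*t*exp(6*t) + exp(6*t), 4*t*exp(6*t)]
  [-t*exp(6*t), -2*t*exp(6*t) + exp(6*t)]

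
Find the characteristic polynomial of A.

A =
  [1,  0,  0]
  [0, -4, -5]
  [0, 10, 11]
x^3 - 8*x^2 + 13*x - 6

Expanding det(x·I − A) (e.g. by cofactor expansion or by noting that A is similar to its Jordan form J, which has the same characteristic polynomial as A) gives
  χ_A(x) = x^3 - 8*x^2 + 13*x - 6
which factors as (x - 6)*(x - 1)^2. The eigenvalues (with algebraic multiplicities) are λ = 1 with multiplicity 2, λ = 6 with multiplicity 1.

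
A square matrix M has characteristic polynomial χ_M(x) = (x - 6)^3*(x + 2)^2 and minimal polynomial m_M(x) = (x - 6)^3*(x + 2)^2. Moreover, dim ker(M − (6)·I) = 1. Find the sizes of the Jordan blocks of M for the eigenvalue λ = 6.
Block sizes for λ = 6: [3]

Step 1 — from the characteristic polynomial, algebraic multiplicity of λ = 6 is 3. From dim ker(M − (6)·I) = 1, there are exactly 1 Jordan blocks for λ = 6.
Step 2 — from the minimal polynomial, the factor (x − 6)^3 tells us the largest block for λ = 6 has size 3.
Step 3 — with total size 3, 1 blocks, and largest block 3, the block sizes (in nonincreasing order) are [3].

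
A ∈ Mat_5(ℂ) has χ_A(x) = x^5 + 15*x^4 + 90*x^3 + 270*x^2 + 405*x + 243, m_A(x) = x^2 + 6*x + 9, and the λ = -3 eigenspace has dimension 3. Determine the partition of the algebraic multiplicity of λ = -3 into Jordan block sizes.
Block sizes for λ = -3: [2, 2, 1]

Step 1 — from the characteristic polynomial, algebraic multiplicity of λ = -3 is 5. From dim ker(A − (-3)·I) = 3, there are exactly 3 Jordan blocks for λ = -3.
Step 2 — from the minimal polynomial, the factor (x + 3)^2 tells us the largest block for λ = -3 has size 2.
Step 3 — with total size 5, 3 blocks, and largest block 2, the block sizes (in nonincreasing order) are [2, 2, 1].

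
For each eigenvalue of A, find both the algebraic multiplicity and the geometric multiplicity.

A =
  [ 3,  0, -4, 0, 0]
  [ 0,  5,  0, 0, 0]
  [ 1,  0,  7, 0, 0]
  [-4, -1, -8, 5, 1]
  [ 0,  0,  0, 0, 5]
λ = 5: alg = 5, geom = 3

Step 1 — factor the characteristic polynomial to read off the algebraic multiplicities:
  χ_A(x) = (x - 5)^5

Step 2 — compute geometric multiplicities via the rank-nullity identity g(λ) = n − rank(A − λI):
  rank(A − (5)·I) = 2, so dim ker(A − (5)·I) = n − 2 = 3

Summary:
  λ = 5: algebraic multiplicity = 5, geometric multiplicity = 3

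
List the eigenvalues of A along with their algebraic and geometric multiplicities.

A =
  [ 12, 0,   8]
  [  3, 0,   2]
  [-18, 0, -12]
λ = 0: alg = 3, geom = 2

Step 1 — factor the characteristic polynomial to read off the algebraic multiplicities:
  χ_A(x) = x^3

Step 2 — compute geometric multiplicities via the rank-nullity identity g(λ) = n − rank(A − λI):
  rank(A − (0)·I) = 1, so dim ker(A − (0)·I) = n − 1 = 2

Summary:
  λ = 0: algebraic multiplicity = 3, geometric multiplicity = 2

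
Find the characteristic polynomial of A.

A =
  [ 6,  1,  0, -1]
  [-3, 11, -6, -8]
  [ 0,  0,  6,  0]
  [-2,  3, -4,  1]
x^4 - 24*x^3 + 216*x^2 - 864*x + 1296

Expanding det(x·I − A) (e.g. by cofactor expansion or by noting that A is similar to its Jordan form J, which has the same characteristic polynomial as A) gives
  χ_A(x) = x^4 - 24*x^3 + 216*x^2 - 864*x + 1296
which factors as (x - 6)^4. The eigenvalues (with algebraic multiplicities) are λ = 6 with multiplicity 4.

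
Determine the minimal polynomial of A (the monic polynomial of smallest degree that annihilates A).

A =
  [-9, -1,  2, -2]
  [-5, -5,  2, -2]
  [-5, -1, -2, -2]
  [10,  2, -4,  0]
x^2 + 8*x + 16

The characteristic polynomial is χ_A(x) = (x + 4)^4, so the eigenvalues are known. The minimal polynomial is
  m_A(x) = Π_λ (x − λ)^{k_λ}
where k_λ is the size of the *largest* Jordan block for λ (equivalently, the smallest k with (A − λI)^k v = 0 for every generalised eigenvector v of λ).

  λ = -4: largest Jordan block has size 2, contributing (x + 4)^2

So m_A(x) = (x + 4)^2 = x^2 + 8*x + 16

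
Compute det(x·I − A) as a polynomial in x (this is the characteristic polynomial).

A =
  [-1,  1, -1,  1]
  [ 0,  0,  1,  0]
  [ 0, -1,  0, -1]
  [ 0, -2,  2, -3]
x^4 + 4*x^3 + 6*x^2 + 4*x + 1

Expanding det(x·I − A) (e.g. by cofactor expansion or by noting that A is similar to its Jordan form J, which has the same characteristic polynomial as A) gives
  χ_A(x) = x^4 + 4*x^3 + 6*x^2 + 4*x + 1
which factors as (x + 1)^4. The eigenvalues (with algebraic multiplicities) are λ = -1 with multiplicity 4.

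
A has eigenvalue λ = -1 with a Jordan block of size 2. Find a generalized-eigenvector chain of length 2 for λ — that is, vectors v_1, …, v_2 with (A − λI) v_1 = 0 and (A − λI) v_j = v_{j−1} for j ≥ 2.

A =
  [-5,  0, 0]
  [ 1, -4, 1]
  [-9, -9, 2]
A Jordan chain for λ = -1 of length 2:
v_1 = (0, -3, -9)ᵀ
v_2 = (0, 1, 0)ᵀ

Let N = A − (-1)·I. We want v_2 with N^2 v_2 = 0 but N^1 v_2 ≠ 0; then v_{j-1} := N · v_j for j = 2, …, 2.

Pick v_2 = (0, 1, 0)ᵀ.
Then v_1 = N · v_2 = (0, -3, -9)ᵀ.

Sanity check: (A − (-1)·I) v_1 = (0, 0, 0)ᵀ = 0. ✓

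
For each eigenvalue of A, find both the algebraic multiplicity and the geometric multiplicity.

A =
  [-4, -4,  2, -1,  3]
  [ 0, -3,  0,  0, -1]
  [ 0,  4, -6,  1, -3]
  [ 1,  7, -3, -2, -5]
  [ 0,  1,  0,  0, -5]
λ = -4: alg = 5, geom = 2

Step 1 — factor the characteristic polynomial to read off the algebraic multiplicities:
  χ_A(x) = (x + 4)^5

Step 2 — compute geometric multiplicities via the rank-nullity identity g(λ) = n − rank(A − λI):
  rank(A − (-4)·I) = 3, so dim ker(A − (-4)·I) = n − 3 = 2

Summary:
  λ = -4: algebraic multiplicity = 5, geometric multiplicity = 2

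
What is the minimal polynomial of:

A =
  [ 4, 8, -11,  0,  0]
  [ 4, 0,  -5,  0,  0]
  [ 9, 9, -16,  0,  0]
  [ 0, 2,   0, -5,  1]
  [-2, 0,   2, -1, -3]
x^3 + 12*x^2 + 48*x + 64

The characteristic polynomial is χ_A(x) = (x + 4)^5, so the eigenvalues are known. The minimal polynomial is
  m_A(x) = Π_λ (x − λ)^{k_λ}
where k_λ is the size of the *largest* Jordan block for λ (equivalently, the smallest k with (A − λI)^k v = 0 for every generalised eigenvector v of λ).

  λ = -4: largest Jordan block has size 3, contributing (x + 4)^3

So m_A(x) = (x + 4)^3 = x^3 + 12*x^2 + 48*x + 64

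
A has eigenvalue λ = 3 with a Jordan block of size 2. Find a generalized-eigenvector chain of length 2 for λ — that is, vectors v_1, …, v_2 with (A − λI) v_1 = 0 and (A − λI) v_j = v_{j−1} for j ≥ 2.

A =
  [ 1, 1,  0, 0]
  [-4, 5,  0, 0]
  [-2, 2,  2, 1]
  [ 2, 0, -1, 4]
A Jordan chain for λ = 3 of length 2:
v_1 = (-2, -4, -2, 2)ᵀ
v_2 = (1, 0, 0, 0)ᵀ

Let N = A − (3)·I. We want v_2 with N^2 v_2 = 0 but N^1 v_2 ≠ 0; then v_{j-1} := N · v_j for j = 2, …, 2.

Pick v_2 = (1, 0, 0, 0)ᵀ.
Then v_1 = N · v_2 = (-2, -4, -2, 2)ᵀ.

Sanity check: (A − (3)·I) v_1 = (0, 0, 0, 0)ᵀ = 0. ✓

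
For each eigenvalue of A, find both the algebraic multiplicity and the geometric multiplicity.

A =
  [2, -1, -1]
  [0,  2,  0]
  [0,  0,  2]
λ = 2: alg = 3, geom = 2

Step 1 — factor the characteristic polynomial to read off the algebraic multiplicities:
  χ_A(x) = (x - 2)^3

Step 2 — compute geometric multiplicities via the rank-nullity identity g(λ) = n − rank(A − λI):
  rank(A − (2)·I) = 1, so dim ker(A − (2)·I) = n − 1 = 2

Summary:
  λ = 2: algebraic multiplicity = 3, geometric multiplicity = 2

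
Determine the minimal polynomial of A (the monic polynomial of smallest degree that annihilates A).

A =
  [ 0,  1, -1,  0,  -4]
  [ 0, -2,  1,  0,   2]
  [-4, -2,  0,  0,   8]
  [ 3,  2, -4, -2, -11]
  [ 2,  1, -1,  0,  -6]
x^3 + 6*x^2 + 12*x + 8

The characteristic polynomial is χ_A(x) = (x + 2)^5, so the eigenvalues are known. The minimal polynomial is
  m_A(x) = Π_λ (x − λ)^{k_λ}
where k_λ is the size of the *largest* Jordan block for λ (equivalently, the smallest k with (A − λI)^k v = 0 for every generalised eigenvector v of λ).

  λ = -2: largest Jordan block has size 3, contributing (x + 2)^3

So m_A(x) = (x + 2)^3 = x^3 + 6*x^2 + 12*x + 8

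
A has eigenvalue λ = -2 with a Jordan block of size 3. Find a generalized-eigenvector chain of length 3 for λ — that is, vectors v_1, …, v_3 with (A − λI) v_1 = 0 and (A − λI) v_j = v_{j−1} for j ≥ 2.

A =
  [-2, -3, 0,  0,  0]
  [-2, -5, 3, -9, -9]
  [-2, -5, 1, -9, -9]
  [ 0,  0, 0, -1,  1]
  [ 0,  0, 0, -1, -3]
A Jordan chain for λ = -2 of length 3:
v_1 = (6, 0, 4, 0, 0)ᵀ
v_2 = (0, -2, -2, 0, 0)ᵀ
v_3 = (1, 0, 0, 0, 0)ᵀ

Let N = A − (-2)·I. We want v_3 with N^3 v_3 = 0 but N^2 v_3 ≠ 0; then v_{j-1} := N · v_j for j = 3, …, 2.

Pick v_3 = (1, 0, 0, 0, 0)ᵀ.
Then v_2 = N · v_3 = (0, -2, -2, 0, 0)ᵀ.
Then v_1 = N · v_2 = (6, 0, 4, 0, 0)ᵀ.

Sanity check: (A − (-2)·I) v_1 = (0, 0, 0, 0, 0)ᵀ = 0. ✓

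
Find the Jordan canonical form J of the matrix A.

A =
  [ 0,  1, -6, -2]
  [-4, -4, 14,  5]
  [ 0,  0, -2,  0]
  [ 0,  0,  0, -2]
J_3(-2) ⊕ J_1(-2)

The characteristic polynomial is
  det(x·I − A) = x^4 + 8*x^3 + 24*x^2 + 32*x + 16 = (x + 2)^4

Eigenvalues and multiplicities (the geometric multiplicity of λ is n − rank(A − λI), which equals the number of Jordan blocks for λ):
  λ = -2: algebraic multiplicity = 4, geometric multiplicity = 2

Determining the block sizes for each eigenvalue:
  λ = -2: with am = 4 and gm = 2, the partition is not yet determined (e.g. several partitions of 4 into 2 parts exist). Let N = A − (-2)·I. Computing rank(N^1) = 2, rank(N^2) = 1, rank(N^3) = 0; the number of blocks of size ≥ j is rank(N^{j−1}) − rank(N^j), giving [2, 1, 1]. So we have 1 block(s) of size 3, 1 block(s) of size 1 → block sizes [3, 1]

Assembling the blocks gives a Jordan form
J =
  [-2,  1,  0,  0]
  [ 0, -2,  1,  0]
  [ 0,  0, -2,  0]
  [ 0,  0,  0, -2]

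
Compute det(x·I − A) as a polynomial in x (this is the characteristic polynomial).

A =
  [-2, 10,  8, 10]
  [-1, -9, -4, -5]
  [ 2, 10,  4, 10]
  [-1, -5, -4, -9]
x^4 + 16*x^3 + 96*x^2 + 256*x + 256

Expanding det(x·I − A) (e.g. by cofactor expansion or by noting that A is similar to its Jordan form J, which has the same characteristic polynomial as A) gives
  χ_A(x) = x^4 + 16*x^3 + 96*x^2 + 256*x + 256
which factors as (x + 4)^4. The eigenvalues (with algebraic multiplicities) are λ = -4 with multiplicity 4.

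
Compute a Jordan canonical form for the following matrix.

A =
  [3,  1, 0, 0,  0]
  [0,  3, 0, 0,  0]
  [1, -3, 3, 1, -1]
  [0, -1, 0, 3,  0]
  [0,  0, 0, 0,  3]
J_2(3) ⊕ J_2(3) ⊕ J_1(3)

The characteristic polynomial is
  det(x·I − A) = x^5 - 15*x^4 + 90*x^3 - 270*x^2 + 405*x - 243 = (x - 3)^5

Eigenvalues and multiplicities (the geometric multiplicity of λ is n − rank(A − λI), which equals the number of Jordan blocks for λ):
  λ = 3: algebraic multiplicity = 5, geometric multiplicity = 3

Determining the block sizes for each eigenvalue:
  λ = 3: with am = 5 and gm = 3, the partition is not yet determined (e.g. several partitions of 5 into 3 parts exist). Let N = A − (3)·I. Computing rank(N^1) = 2, rank(N^2) = 0; the number of blocks of size ≥ j is rank(N^{j−1}) − rank(N^j), giving [3, 2]. So we have 2 block(s) of size 2, 1 block(s) of size 1 → block sizes [2, 2, 1]

Assembling the blocks gives a Jordan form
J =
  [3, 1, 0, 0, 0]
  [0, 3, 0, 0, 0]
  [0, 0, 3, 1, 0]
  [0, 0, 0, 3, 0]
  [0, 0, 0, 0, 3]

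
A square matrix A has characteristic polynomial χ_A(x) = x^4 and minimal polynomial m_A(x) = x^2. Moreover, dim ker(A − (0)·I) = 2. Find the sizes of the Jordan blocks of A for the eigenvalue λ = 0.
Block sizes for λ = 0: [2, 2]

Step 1 — from the characteristic polynomial, algebraic multiplicity of λ = 0 is 4. From dim ker(A − (0)·I) = 2, there are exactly 2 Jordan blocks for λ = 0.
Step 2 — from the minimal polynomial, the factor (x − 0)^2 tells us the largest block for λ = 0 has size 2.
Step 3 — with total size 4, 2 blocks, and largest block 2, the block sizes (in nonincreasing order) are [2, 2].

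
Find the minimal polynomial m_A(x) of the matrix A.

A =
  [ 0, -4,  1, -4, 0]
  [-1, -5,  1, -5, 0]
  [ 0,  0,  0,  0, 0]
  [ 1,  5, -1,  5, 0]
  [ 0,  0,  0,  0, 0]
x^3

The characteristic polynomial is χ_A(x) = x^5, so the eigenvalues are known. The minimal polynomial is
  m_A(x) = Π_λ (x − λ)^{k_λ}
where k_λ is the size of the *largest* Jordan block for λ (equivalently, the smallest k with (A − λI)^k v = 0 for every generalised eigenvector v of λ).

  λ = 0: largest Jordan block has size 3, contributing (x − 0)^3

So m_A(x) = x^3 = x^3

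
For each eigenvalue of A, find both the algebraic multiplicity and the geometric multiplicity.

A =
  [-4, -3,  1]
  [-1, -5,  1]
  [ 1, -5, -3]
λ = -4: alg = 3, geom = 1

Step 1 — factor the characteristic polynomial to read off the algebraic multiplicities:
  χ_A(x) = (x + 4)^3

Step 2 — compute geometric multiplicities via the rank-nullity identity g(λ) = n − rank(A − λI):
  rank(A − (-4)·I) = 2, so dim ker(A − (-4)·I) = n − 2 = 1

Summary:
  λ = -4: algebraic multiplicity = 3, geometric multiplicity = 1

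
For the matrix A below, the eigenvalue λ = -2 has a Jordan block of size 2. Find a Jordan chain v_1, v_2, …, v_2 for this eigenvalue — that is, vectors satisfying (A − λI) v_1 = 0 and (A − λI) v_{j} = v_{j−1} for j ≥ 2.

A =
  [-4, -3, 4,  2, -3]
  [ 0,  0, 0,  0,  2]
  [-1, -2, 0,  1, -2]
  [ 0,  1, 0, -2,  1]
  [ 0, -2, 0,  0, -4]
A Jordan chain for λ = -2 of length 2:
v_1 = (-2, 0, -1, 0, 0)ᵀ
v_2 = (1, 0, 0, 0, 0)ᵀ

Let N = A − (-2)·I. We want v_2 with N^2 v_2 = 0 but N^1 v_2 ≠ 0; then v_{j-1} := N · v_j for j = 2, …, 2.

Pick v_2 = (1, 0, 0, 0, 0)ᵀ.
Then v_1 = N · v_2 = (-2, 0, -1, 0, 0)ᵀ.

Sanity check: (A − (-2)·I) v_1 = (0, 0, 0, 0, 0)ᵀ = 0. ✓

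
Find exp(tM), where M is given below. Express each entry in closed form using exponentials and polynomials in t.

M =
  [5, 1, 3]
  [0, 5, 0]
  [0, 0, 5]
e^{tM} =
  [exp(5*t), t*exp(5*t), 3*t*exp(5*t)]
  [0, exp(5*t), 0]
  [0, 0, exp(5*t)]

Strategy: write M = P · J · P⁻¹ where J is a Jordan canonical form, so e^{tM} = P · e^{tJ} · P⁻¹, and e^{tJ} can be computed block-by-block.

M has Jordan form
J =
  [5, 1, 0]
  [0, 5, 0]
  [0, 0, 5]
(up to reordering of blocks).

Per-block formulas:
  For a 2×2 Jordan block J_2(5): exp(t · J_2(5)) = e^(5t)·(I + t·N), where N is the 2×2 nilpotent shift.
  For a 1×1 block at λ = 5: exp(t · [5]) = [e^(5t)].

After assembling e^{tJ} and conjugating by P, we get:

e^{tM} =
  [exp(5*t), t*exp(5*t), 3*t*exp(5*t)]
  [0, exp(5*t), 0]
  [0, 0, exp(5*t)]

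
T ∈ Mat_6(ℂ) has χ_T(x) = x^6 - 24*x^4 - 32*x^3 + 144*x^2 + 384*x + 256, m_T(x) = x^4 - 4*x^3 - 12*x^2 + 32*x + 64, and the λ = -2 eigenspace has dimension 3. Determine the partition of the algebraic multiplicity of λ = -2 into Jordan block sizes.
Block sizes for λ = -2: [2, 1, 1]

Step 1 — from the characteristic polynomial, algebraic multiplicity of λ = -2 is 4. From dim ker(T − (-2)·I) = 3, there are exactly 3 Jordan blocks for λ = -2.
Step 2 — from the minimal polynomial, the factor (x + 2)^2 tells us the largest block for λ = -2 has size 2.
Step 3 — with total size 4, 3 blocks, and largest block 2, the block sizes (in nonincreasing order) are [2, 1, 1].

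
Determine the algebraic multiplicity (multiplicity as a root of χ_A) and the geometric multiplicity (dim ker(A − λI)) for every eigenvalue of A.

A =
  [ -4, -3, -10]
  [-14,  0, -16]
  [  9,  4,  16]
λ = 4: alg = 3, geom = 1

Step 1 — factor the characteristic polynomial to read off the algebraic multiplicities:
  χ_A(x) = (x - 4)^3

Step 2 — compute geometric multiplicities via the rank-nullity identity g(λ) = n − rank(A − λI):
  rank(A − (4)·I) = 2, so dim ker(A − (4)·I) = n − 2 = 1

Summary:
  λ = 4: algebraic multiplicity = 3, geometric multiplicity = 1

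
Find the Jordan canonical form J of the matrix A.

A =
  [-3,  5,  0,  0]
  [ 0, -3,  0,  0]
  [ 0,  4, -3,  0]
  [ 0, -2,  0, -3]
J_2(-3) ⊕ J_1(-3) ⊕ J_1(-3)

The characteristic polynomial is
  det(x·I − A) = x^4 + 12*x^3 + 54*x^2 + 108*x + 81 = (x + 3)^4

Eigenvalues and multiplicities (the geometric multiplicity of λ is n − rank(A − λI), which equals the number of Jordan blocks for λ):
  λ = -3: algebraic multiplicity = 4, geometric multiplicity = 3

Determining the block sizes for each eigenvalue:
  λ = -3: 3 blocks summing to 4 forces exactly one block of size 2 and the rest size 1 → block sizes [2, 1, 1]

Assembling the blocks gives a Jordan form
J =
  [-3,  1,  0,  0]
  [ 0, -3,  0,  0]
  [ 0,  0, -3,  0]
  [ 0,  0,  0, -3]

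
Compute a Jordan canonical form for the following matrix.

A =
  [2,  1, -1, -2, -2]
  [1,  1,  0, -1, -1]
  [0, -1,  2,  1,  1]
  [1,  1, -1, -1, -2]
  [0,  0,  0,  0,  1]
J_2(1) ⊕ J_2(1) ⊕ J_1(1)

The characteristic polynomial is
  det(x·I − A) = x^5 - 5*x^4 + 10*x^3 - 10*x^2 + 5*x - 1 = (x - 1)^5

Eigenvalues and multiplicities (the geometric multiplicity of λ is n − rank(A − λI), which equals the number of Jordan blocks for λ):
  λ = 1: algebraic multiplicity = 5, geometric multiplicity = 3

Determining the block sizes for each eigenvalue:
  λ = 1: with am = 5 and gm = 3, the partition is not yet determined (e.g. several partitions of 5 into 3 parts exist). Let N = A − (1)·I. Computing rank(N^1) = 2, rank(N^2) = 0; the number of blocks of size ≥ j is rank(N^{j−1}) − rank(N^j), giving [3, 2]. So we have 2 block(s) of size 2, 1 block(s) of size 1 → block sizes [2, 2, 1]

Assembling the blocks gives a Jordan form
J =
  [1, 1, 0, 0, 0]
  [0, 1, 0, 0, 0]
  [0, 0, 1, 1, 0]
  [0, 0, 0, 1, 0]
  [0, 0, 0, 0, 1]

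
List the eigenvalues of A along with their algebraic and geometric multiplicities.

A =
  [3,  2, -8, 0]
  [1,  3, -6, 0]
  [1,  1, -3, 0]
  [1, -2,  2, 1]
λ = 1: alg = 4, geom = 2

Step 1 — factor the characteristic polynomial to read off the algebraic multiplicities:
  χ_A(x) = (x - 1)^4

Step 2 — compute geometric multiplicities via the rank-nullity identity g(λ) = n − rank(A − λI):
  rank(A − (1)·I) = 2, so dim ker(A − (1)·I) = n − 2 = 2

Summary:
  λ = 1: algebraic multiplicity = 4, geometric multiplicity = 2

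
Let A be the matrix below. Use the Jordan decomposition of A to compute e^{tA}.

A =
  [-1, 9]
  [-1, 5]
e^{tA} =
  [-3*t*exp(2*t) + exp(2*t), 9*t*exp(2*t)]
  [-t*exp(2*t), 3*t*exp(2*t) + exp(2*t)]

Strategy: write A = P · J · P⁻¹ where J is a Jordan canonical form, so e^{tA} = P · e^{tJ} · P⁻¹, and e^{tJ} can be computed block-by-block.

A has Jordan form
J =
  [2, 1]
  [0, 2]
(up to reordering of blocks).

Per-block formulas:
  For a 2×2 Jordan block J_2(2): exp(t · J_2(2)) = e^(2t)·(I + t·N), where N is the 2×2 nilpotent shift.

After assembling e^{tJ} and conjugating by P, we get:

e^{tA} =
  [-3*t*exp(2*t) + exp(2*t), 9*t*exp(2*t)]
  [-t*exp(2*t), 3*t*exp(2*t) + exp(2*t)]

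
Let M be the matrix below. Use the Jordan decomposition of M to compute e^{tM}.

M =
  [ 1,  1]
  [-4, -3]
e^{tM} =
  [2*t*exp(-t) + exp(-t), t*exp(-t)]
  [-4*t*exp(-t), -2*t*exp(-t) + exp(-t)]

Strategy: write M = P · J · P⁻¹ where J is a Jordan canonical form, so e^{tM} = P · e^{tJ} · P⁻¹, and e^{tJ} can be computed block-by-block.

M has Jordan form
J =
  [-1,  1]
  [ 0, -1]
(up to reordering of blocks).

Per-block formulas:
  For a 2×2 Jordan block J_2(-1): exp(t · J_2(-1)) = e^(-1t)·(I + t·N), where N is the 2×2 nilpotent shift.

After assembling e^{tJ} and conjugating by P, we get:

e^{tM} =
  [2*t*exp(-t) + exp(-t), t*exp(-t)]
  [-4*t*exp(-t), -2*t*exp(-t) + exp(-t)]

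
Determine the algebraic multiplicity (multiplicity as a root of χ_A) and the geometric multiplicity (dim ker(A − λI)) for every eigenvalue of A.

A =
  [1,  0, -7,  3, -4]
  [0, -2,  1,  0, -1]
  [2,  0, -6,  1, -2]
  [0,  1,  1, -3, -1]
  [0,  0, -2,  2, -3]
λ = -3: alg = 4, geom = 2; λ = -1: alg = 1, geom = 1

Step 1 — factor the characteristic polynomial to read off the algebraic multiplicities:
  χ_A(x) = (x + 1)*(x + 3)^4

Step 2 — compute geometric multiplicities via the rank-nullity identity g(λ) = n − rank(A − λI):
  rank(A − (-3)·I) = 3, so dim ker(A − (-3)·I) = n − 3 = 2
  rank(A − (-1)·I) = 4, so dim ker(A − (-1)·I) = n − 4 = 1

Summary:
  λ = -3: algebraic multiplicity = 4, geometric multiplicity = 2
  λ = -1: algebraic multiplicity = 1, geometric multiplicity = 1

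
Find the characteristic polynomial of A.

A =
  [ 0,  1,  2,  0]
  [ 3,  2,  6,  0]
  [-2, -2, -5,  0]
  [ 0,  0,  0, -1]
x^4 + 4*x^3 + 6*x^2 + 4*x + 1

Expanding det(x·I − A) (e.g. by cofactor expansion or by noting that A is similar to its Jordan form J, which has the same characteristic polynomial as A) gives
  χ_A(x) = x^4 + 4*x^3 + 6*x^2 + 4*x + 1
which factors as (x + 1)^4. The eigenvalues (with algebraic multiplicities) are λ = -1 with multiplicity 4.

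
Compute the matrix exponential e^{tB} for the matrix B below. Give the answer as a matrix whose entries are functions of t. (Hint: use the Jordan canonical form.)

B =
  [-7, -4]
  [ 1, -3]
e^{tB} =
  [-2*t*exp(-5*t) + exp(-5*t), -4*t*exp(-5*t)]
  [t*exp(-5*t), 2*t*exp(-5*t) + exp(-5*t)]

Strategy: write B = P · J · P⁻¹ where J is a Jordan canonical form, so e^{tB} = P · e^{tJ} · P⁻¹, and e^{tJ} can be computed block-by-block.

B has Jordan form
J =
  [-5,  1]
  [ 0, -5]
(up to reordering of blocks).

Per-block formulas:
  For a 2×2 Jordan block J_2(-5): exp(t · J_2(-5)) = e^(-5t)·(I + t·N), where N is the 2×2 nilpotent shift.

After assembling e^{tJ} and conjugating by P, we get:

e^{tB} =
  [-2*t*exp(-5*t) + exp(-5*t), -4*t*exp(-5*t)]
  [t*exp(-5*t), 2*t*exp(-5*t) + exp(-5*t)]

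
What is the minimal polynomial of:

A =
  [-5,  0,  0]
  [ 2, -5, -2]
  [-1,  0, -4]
x^2 + 9*x + 20

The characteristic polynomial is χ_A(x) = (x + 4)*(x + 5)^2, so the eigenvalues are known. The minimal polynomial is
  m_A(x) = Π_λ (x − λ)^{k_λ}
where k_λ is the size of the *largest* Jordan block for λ (equivalently, the smallest k with (A − λI)^k v = 0 for every generalised eigenvector v of λ).

  λ = -5: largest Jordan block has size 1, contributing (x + 5)
  λ = -4: largest Jordan block has size 1, contributing (x + 4)

So m_A(x) = (x + 4)*(x + 5) = x^2 + 9*x + 20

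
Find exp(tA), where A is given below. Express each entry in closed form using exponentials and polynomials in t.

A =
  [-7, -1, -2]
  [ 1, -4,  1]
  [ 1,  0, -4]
e^{tA} =
  [t^2*exp(-5*t)/2 - 2*t*exp(-5*t) + exp(-5*t), t^2*exp(-5*t)/2 - t*exp(-5*t), t^2*exp(-5*t)/2 - 2*t*exp(-5*t)]
  [t*exp(-5*t), t*exp(-5*t) + exp(-5*t), t*exp(-5*t)]
  [-t^2*exp(-5*t)/2 + t*exp(-5*t), -t^2*exp(-5*t)/2, -t^2*exp(-5*t)/2 + t*exp(-5*t) + exp(-5*t)]

Strategy: write A = P · J · P⁻¹ where J is a Jordan canonical form, so e^{tA} = P · e^{tJ} · P⁻¹, and e^{tJ} can be computed block-by-block.

A has Jordan form
J =
  [-5,  1,  0]
  [ 0, -5,  1]
  [ 0,  0, -5]
(up to reordering of blocks).

Per-block formulas:
  For a 3×3 Jordan block J_3(-5): exp(t · J_3(-5)) = e^(-5t)·(I + t·N + (t^2/2)·N^2), where N is the 3×3 nilpotent shift.

After assembling e^{tJ} and conjugating by P, we get:

e^{tA} =
  [t^2*exp(-5*t)/2 - 2*t*exp(-5*t) + exp(-5*t), t^2*exp(-5*t)/2 - t*exp(-5*t), t^2*exp(-5*t)/2 - 2*t*exp(-5*t)]
  [t*exp(-5*t), t*exp(-5*t) + exp(-5*t), t*exp(-5*t)]
  [-t^2*exp(-5*t)/2 + t*exp(-5*t), -t^2*exp(-5*t)/2, -t^2*exp(-5*t)/2 + t*exp(-5*t) + exp(-5*t)]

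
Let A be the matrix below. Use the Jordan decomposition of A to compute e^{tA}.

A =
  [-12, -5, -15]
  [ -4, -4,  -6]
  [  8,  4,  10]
e^{tA} =
  [-10*t*exp(-2*t) + exp(-2*t), -5*t*exp(-2*t), -15*t*exp(-2*t)]
  [-4*t*exp(-2*t), -2*t*exp(-2*t) + exp(-2*t), -6*t*exp(-2*t)]
  [8*t*exp(-2*t), 4*t*exp(-2*t), 12*t*exp(-2*t) + exp(-2*t)]

Strategy: write A = P · J · P⁻¹ where J is a Jordan canonical form, so e^{tA} = P · e^{tJ} · P⁻¹, and e^{tJ} can be computed block-by-block.

A has Jordan form
J =
  [-2,  1,  0]
  [ 0, -2,  0]
  [ 0,  0, -2]
(up to reordering of blocks).

Per-block formulas:
  For a 1×1 block at λ = -2: exp(t · [-2]) = [e^(-2t)].
  For a 2×2 Jordan block J_2(-2): exp(t · J_2(-2)) = e^(-2t)·(I + t·N), where N is the 2×2 nilpotent shift.

After assembling e^{tJ} and conjugating by P, we get:

e^{tA} =
  [-10*t*exp(-2*t) + exp(-2*t), -5*t*exp(-2*t), -15*t*exp(-2*t)]
  [-4*t*exp(-2*t), -2*t*exp(-2*t) + exp(-2*t), -6*t*exp(-2*t)]
  [8*t*exp(-2*t), 4*t*exp(-2*t), 12*t*exp(-2*t) + exp(-2*t)]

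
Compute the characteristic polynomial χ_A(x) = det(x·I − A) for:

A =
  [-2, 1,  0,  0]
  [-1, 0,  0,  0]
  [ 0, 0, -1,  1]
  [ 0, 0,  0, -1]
x^4 + 4*x^3 + 6*x^2 + 4*x + 1

Expanding det(x·I − A) (e.g. by cofactor expansion or by noting that A is similar to its Jordan form J, which has the same characteristic polynomial as A) gives
  χ_A(x) = x^4 + 4*x^3 + 6*x^2 + 4*x + 1
which factors as (x + 1)^4. The eigenvalues (with algebraic multiplicities) are λ = -1 with multiplicity 4.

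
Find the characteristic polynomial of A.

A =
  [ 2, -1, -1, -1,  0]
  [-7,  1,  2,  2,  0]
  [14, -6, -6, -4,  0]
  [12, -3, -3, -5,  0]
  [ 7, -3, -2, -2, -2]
x^5 + 10*x^4 + 40*x^3 + 80*x^2 + 80*x + 32

Expanding det(x·I − A) (e.g. by cofactor expansion or by noting that A is similar to its Jordan form J, which has the same characteristic polynomial as A) gives
  χ_A(x) = x^5 + 10*x^4 + 40*x^3 + 80*x^2 + 80*x + 32
which factors as (x + 2)^5. The eigenvalues (with algebraic multiplicities) are λ = -2 with multiplicity 5.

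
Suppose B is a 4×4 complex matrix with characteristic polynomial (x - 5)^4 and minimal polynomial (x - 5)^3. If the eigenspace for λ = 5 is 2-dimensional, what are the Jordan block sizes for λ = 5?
Block sizes for λ = 5: [3, 1]

Step 1 — from the characteristic polynomial, algebraic multiplicity of λ = 5 is 4. From dim ker(B − (5)·I) = 2, there are exactly 2 Jordan blocks for λ = 5.
Step 2 — from the minimal polynomial, the factor (x − 5)^3 tells us the largest block for λ = 5 has size 3.
Step 3 — with total size 4, 2 blocks, and largest block 3, the block sizes (in nonincreasing order) are [3, 1].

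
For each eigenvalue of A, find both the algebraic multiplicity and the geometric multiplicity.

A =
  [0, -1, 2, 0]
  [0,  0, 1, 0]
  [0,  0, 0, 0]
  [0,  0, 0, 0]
λ = 0: alg = 4, geom = 2

Step 1 — factor the characteristic polynomial to read off the algebraic multiplicities:
  χ_A(x) = x^4

Step 2 — compute geometric multiplicities via the rank-nullity identity g(λ) = n − rank(A − λI):
  rank(A − (0)·I) = 2, so dim ker(A − (0)·I) = n − 2 = 2

Summary:
  λ = 0: algebraic multiplicity = 4, geometric multiplicity = 2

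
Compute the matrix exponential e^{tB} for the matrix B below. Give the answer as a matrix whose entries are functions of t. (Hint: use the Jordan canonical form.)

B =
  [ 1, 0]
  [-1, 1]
e^{tB} =
  [exp(t), 0]
  [-t*exp(t), exp(t)]

Strategy: write B = P · J · P⁻¹ where J is a Jordan canonical form, so e^{tB} = P · e^{tJ} · P⁻¹, and e^{tJ} can be computed block-by-block.

B has Jordan form
J =
  [1, 1]
  [0, 1]
(up to reordering of blocks).

Per-block formulas:
  For a 2×2 Jordan block J_2(1): exp(t · J_2(1)) = e^(1t)·(I + t·N), where N is the 2×2 nilpotent shift.

After assembling e^{tJ} and conjugating by P, we get:

e^{tB} =
  [exp(t), 0]
  [-t*exp(t), exp(t)]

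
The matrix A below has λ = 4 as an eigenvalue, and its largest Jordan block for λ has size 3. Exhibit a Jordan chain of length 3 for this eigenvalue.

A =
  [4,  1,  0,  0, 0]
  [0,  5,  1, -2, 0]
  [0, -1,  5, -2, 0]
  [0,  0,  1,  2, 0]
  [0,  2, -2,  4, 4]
A Jordan chain for λ = 4 of length 3:
v_1 = (1, 0, -2, -1, 4)ᵀ
v_2 = (1, 1, -1, 0, 2)ᵀ
v_3 = (0, 1, 0, 0, 0)ᵀ

Let N = A − (4)·I. We want v_3 with N^3 v_3 = 0 but N^2 v_3 ≠ 0; then v_{j-1} := N · v_j for j = 3, …, 2.

Pick v_3 = (0, 1, 0, 0, 0)ᵀ.
Then v_2 = N · v_3 = (1, 1, -1, 0, 2)ᵀ.
Then v_1 = N · v_2 = (1, 0, -2, -1, 4)ᵀ.

Sanity check: (A − (4)·I) v_1 = (0, 0, 0, 0, 0)ᵀ = 0. ✓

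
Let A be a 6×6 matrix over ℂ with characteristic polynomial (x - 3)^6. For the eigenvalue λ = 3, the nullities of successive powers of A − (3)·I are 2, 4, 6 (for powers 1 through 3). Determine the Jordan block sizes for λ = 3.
Block sizes for λ = 3: [3, 3]

From the dimensions of kernels of powers, the number of Jordan blocks of size at least j is d_j − d_{j−1} where d_j = dim ker(N^j) (with d_0 = 0). Computing the differences gives [2, 2, 2].
The number of blocks of size exactly k is (#blocks of size ≥ k) − (#blocks of size ≥ k + 1), so the partition is: 2 block(s) of size 3.
In nonincreasing order the block sizes are [3, 3].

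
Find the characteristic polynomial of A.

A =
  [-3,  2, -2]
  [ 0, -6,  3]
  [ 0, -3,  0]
x^3 + 9*x^2 + 27*x + 27

Expanding det(x·I − A) (e.g. by cofactor expansion or by noting that A is similar to its Jordan form J, which has the same characteristic polynomial as A) gives
  χ_A(x) = x^3 + 9*x^2 + 27*x + 27
which factors as (x + 3)^3. The eigenvalues (with algebraic multiplicities) are λ = -3 with multiplicity 3.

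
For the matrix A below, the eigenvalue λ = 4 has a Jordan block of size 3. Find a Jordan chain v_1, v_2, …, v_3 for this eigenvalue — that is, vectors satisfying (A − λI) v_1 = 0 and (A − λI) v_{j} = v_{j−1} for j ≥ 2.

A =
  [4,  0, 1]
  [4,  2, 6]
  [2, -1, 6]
A Jordan chain for λ = 4 of length 3:
v_1 = (2, 4, 0)ᵀ
v_2 = (0, 4, 2)ᵀ
v_3 = (1, 0, 0)ᵀ

Let N = A − (4)·I. We want v_3 with N^3 v_3 = 0 but N^2 v_3 ≠ 0; then v_{j-1} := N · v_j for j = 3, …, 2.

Pick v_3 = (1, 0, 0)ᵀ.
Then v_2 = N · v_3 = (0, 4, 2)ᵀ.
Then v_1 = N · v_2 = (2, 4, 0)ᵀ.

Sanity check: (A − (4)·I) v_1 = (0, 0, 0)ᵀ = 0. ✓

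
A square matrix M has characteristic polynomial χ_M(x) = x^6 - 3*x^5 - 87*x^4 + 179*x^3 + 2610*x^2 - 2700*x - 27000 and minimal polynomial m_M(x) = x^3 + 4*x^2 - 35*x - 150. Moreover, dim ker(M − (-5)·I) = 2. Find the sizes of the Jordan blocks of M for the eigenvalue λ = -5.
Block sizes for λ = -5: [2, 1]

Step 1 — from the characteristic polynomial, algebraic multiplicity of λ = -5 is 3. From dim ker(M − (-5)·I) = 2, there are exactly 2 Jordan blocks for λ = -5.
Step 2 — from the minimal polynomial, the factor (x + 5)^2 tells us the largest block for λ = -5 has size 2.
Step 3 — with total size 3, 2 blocks, and largest block 2, the block sizes (in nonincreasing order) are [2, 1].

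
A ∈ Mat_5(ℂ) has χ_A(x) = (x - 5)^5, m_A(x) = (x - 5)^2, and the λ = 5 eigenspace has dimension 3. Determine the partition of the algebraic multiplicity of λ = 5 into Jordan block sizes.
Block sizes for λ = 5: [2, 2, 1]

Step 1 — from the characteristic polynomial, algebraic multiplicity of λ = 5 is 5. From dim ker(A − (5)·I) = 3, there are exactly 3 Jordan blocks for λ = 5.
Step 2 — from the minimal polynomial, the factor (x − 5)^2 tells us the largest block for λ = 5 has size 2.
Step 3 — with total size 5, 3 blocks, and largest block 2, the block sizes (in nonincreasing order) are [2, 2, 1].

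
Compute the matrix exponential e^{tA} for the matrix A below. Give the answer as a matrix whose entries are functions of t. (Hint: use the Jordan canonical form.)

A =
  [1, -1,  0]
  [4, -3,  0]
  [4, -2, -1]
e^{tA} =
  [2*t*exp(-t) + exp(-t), -t*exp(-t), 0]
  [4*t*exp(-t), -2*t*exp(-t) + exp(-t), 0]
  [4*t*exp(-t), -2*t*exp(-t), exp(-t)]

Strategy: write A = P · J · P⁻¹ where J is a Jordan canonical form, so e^{tA} = P · e^{tJ} · P⁻¹, and e^{tJ} can be computed block-by-block.

A has Jordan form
J =
  [-1,  1,  0]
  [ 0, -1,  0]
  [ 0,  0, -1]
(up to reordering of blocks).

Per-block formulas:
  For a 2×2 Jordan block J_2(-1): exp(t · J_2(-1)) = e^(-1t)·(I + t·N), where N is the 2×2 nilpotent shift.
  For a 1×1 block at λ = -1: exp(t · [-1]) = [e^(-1t)].

After assembling e^{tJ} and conjugating by P, we get:

e^{tA} =
  [2*t*exp(-t) + exp(-t), -t*exp(-t), 0]
  [4*t*exp(-t), -2*t*exp(-t) + exp(-t), 0]
  [4*t*exp(-t), -2*t*exp(-t), exp(-t)]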